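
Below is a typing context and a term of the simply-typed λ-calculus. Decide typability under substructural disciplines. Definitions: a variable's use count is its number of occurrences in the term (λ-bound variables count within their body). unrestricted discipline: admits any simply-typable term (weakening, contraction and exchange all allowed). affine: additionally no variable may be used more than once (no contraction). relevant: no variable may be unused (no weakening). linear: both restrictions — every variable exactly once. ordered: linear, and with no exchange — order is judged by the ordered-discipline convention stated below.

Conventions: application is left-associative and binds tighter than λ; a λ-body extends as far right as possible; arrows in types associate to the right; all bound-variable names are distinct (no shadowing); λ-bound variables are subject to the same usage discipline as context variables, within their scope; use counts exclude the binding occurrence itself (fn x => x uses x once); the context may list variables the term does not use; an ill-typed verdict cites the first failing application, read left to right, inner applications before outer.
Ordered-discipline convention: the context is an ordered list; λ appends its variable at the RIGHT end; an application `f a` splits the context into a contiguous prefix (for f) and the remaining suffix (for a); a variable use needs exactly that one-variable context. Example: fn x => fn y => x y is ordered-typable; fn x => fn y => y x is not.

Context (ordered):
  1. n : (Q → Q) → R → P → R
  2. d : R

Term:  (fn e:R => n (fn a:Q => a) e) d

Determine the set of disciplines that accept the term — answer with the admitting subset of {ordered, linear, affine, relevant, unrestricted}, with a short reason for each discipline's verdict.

accepted by: ordered, linear, affine, relevant, unrestricted
usage: n ×1; d ×1; e (bound) ×1; a (bound) ×1
uses in reading order: n, a, e, d
typing: ✓ — P → R
ordered ✓ (single-use (n, d, e, a), ordered derivation ok)
linear ✓ (each of n, d, e, a used exactly once)
affine ✓ (at most one use each (n, d, e, a))
relevant ✓ (every one of n, d, e, a appears)
unrestricted ✓ (type-checks (P → R) and nothing is barred)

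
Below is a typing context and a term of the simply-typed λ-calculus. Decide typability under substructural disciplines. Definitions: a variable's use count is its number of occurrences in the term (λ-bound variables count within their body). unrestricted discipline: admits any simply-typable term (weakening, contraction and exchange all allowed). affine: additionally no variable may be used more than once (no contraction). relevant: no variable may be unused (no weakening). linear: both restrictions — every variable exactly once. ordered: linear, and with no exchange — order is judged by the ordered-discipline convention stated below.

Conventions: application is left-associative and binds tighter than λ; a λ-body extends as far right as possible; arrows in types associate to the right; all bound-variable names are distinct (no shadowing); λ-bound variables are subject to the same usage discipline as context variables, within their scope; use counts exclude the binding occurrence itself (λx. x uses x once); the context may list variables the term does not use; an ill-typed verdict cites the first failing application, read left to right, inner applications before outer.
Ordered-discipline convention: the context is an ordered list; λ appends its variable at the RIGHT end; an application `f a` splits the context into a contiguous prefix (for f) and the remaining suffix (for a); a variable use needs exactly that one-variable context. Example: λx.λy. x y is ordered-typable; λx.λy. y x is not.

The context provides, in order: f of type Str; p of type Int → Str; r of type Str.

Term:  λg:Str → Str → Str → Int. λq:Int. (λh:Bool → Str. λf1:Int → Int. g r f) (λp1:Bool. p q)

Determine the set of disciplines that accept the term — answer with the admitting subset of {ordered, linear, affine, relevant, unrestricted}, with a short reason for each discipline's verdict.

admitting disciplines: affine, unrestricted
use counts: f: 1; p: 1; r: 1; g [bound]: 1; q [bound]: 1; h [bound]: 0; f1 [bound]: 0; p1 [bound]: 0
order of uses: g, r, f, p, q
typing: ✓ — (Str → Str → Str → Int) → Int → (Int → Int) → Str → Int
ordered ✗ (h, f1, p1 never used (weakening))
linear ✗ (h, f1, p1 never used (weakening))
affine ✓ (f, p, r, g, q, h, f1, p1: no repeats, contraction unneeded)
relevant ✗ (h, f1, p1 never used (weakening))
unrestricted ✓ (type-checks ((Str → Str → Str → Int) → Int → (Int → Int) → Str → Int) and nothing is barred)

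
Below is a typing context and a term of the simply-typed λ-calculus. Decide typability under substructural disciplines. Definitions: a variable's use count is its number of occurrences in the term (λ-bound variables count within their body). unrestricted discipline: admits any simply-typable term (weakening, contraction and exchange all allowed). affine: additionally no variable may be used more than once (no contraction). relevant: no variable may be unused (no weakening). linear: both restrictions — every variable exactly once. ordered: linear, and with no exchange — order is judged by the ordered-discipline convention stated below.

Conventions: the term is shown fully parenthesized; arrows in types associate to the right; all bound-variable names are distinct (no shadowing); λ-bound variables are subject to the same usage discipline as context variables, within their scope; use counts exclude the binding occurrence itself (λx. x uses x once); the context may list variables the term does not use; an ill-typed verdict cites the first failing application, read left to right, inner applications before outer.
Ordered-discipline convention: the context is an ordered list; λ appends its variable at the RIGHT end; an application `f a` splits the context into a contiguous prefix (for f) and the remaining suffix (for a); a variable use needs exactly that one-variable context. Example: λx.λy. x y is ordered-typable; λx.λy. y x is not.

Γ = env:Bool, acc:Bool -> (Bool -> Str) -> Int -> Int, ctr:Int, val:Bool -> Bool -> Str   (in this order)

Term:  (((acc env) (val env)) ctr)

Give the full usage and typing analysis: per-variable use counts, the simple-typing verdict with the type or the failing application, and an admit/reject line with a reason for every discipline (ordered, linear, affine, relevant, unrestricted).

use counts: env: 2; acc: 1; ctr: 1; val: 1
left-to-right use order: acc, env, val, env, ctr
typing: well-typed at Int
ordered: ✗, uses contraction: env ×2
linear: ✗, uses contraction: env ×2
affine: ✗, uses contraction: env ×2
relevant: ✓, at least one use each (env, acc, ctr, val)
unrestricted: ✓, simply typable at Int; W, C, E all held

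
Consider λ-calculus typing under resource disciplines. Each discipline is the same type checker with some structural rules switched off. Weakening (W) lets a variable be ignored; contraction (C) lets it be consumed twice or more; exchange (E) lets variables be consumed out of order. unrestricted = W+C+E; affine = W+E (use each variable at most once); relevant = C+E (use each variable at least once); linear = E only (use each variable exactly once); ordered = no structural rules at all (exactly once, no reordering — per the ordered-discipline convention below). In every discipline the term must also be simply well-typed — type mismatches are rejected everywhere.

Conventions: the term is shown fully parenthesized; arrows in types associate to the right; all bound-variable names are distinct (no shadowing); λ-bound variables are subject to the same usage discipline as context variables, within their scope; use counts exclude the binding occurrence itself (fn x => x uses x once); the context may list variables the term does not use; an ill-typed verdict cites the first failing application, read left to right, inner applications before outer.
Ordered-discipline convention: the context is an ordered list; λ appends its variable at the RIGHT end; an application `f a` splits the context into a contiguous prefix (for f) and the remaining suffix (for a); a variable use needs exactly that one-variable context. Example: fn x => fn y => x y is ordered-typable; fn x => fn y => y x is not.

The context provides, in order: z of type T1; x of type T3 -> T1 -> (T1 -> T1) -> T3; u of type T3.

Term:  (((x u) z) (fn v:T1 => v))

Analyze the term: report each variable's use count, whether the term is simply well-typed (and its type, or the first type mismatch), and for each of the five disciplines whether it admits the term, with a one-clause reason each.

usage: z: 1, x: 1, u: 1, v [bound]: 1
left-to-right use order: x, u, z, v
typing: the term checks, with type T3
ordered: ✗, needs exchange: uses follow x, u, z, v
linear: ✓, each of z, x, u, v used exactly once
affine: ✓, none of z, x, u, v used more than once
relevant: ✓, at least one use each (z, x, u, v)
unrestricted: ✓, well-typed at T3; no restrictions here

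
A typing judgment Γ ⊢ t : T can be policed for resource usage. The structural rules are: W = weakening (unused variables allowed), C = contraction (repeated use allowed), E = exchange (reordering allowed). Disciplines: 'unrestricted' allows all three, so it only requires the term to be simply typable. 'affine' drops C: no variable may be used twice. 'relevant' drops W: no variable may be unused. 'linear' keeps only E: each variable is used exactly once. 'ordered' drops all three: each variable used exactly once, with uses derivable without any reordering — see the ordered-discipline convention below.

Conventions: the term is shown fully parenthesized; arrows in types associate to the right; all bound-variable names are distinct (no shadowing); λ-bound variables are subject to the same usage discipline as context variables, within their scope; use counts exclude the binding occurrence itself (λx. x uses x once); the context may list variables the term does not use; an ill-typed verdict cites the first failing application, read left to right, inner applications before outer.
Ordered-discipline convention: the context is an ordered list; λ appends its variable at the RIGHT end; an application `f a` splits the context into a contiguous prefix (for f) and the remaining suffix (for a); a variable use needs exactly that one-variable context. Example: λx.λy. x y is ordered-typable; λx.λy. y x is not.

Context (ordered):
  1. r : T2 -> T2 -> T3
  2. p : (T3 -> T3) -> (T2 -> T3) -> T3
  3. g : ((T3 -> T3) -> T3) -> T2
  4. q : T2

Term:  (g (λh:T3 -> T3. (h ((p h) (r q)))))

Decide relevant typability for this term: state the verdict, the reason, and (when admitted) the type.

yes — none of r, p, g, q, h goes unused; term : T2
usage: r=1; p=1; g=1; q=1; h [bound]=2
left-to-right use order: g, h, p, h, r, q
typing: the term checks, with type T2
per-discipline verdicts: ordered ✗, linear ✗, affine ✗, relevant ✓, unrestricted ✓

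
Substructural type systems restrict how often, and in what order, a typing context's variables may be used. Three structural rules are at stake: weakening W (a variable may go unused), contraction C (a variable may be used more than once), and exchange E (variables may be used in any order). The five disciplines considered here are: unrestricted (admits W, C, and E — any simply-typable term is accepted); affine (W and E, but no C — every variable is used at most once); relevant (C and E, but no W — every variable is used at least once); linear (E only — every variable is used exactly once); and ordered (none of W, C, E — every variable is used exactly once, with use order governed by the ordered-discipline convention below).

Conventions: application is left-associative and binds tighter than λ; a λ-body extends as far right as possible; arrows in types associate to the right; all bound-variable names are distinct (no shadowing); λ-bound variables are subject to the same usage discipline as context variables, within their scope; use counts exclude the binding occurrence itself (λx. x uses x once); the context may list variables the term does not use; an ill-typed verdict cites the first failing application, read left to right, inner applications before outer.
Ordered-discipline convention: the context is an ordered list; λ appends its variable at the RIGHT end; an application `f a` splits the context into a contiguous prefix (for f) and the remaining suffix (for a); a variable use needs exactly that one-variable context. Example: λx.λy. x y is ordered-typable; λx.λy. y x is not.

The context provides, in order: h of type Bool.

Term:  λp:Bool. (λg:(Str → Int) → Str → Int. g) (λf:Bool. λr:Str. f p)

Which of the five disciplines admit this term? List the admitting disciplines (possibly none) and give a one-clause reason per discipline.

accepted by: none
usage: h: 0×; p (bound): 1×; g (bound): 1×; f (bound): 1×; r (bound): 0×
order of uses: g, f, p
typing: ill-typed: non-arrow in function slot: Bool
ordered ✗ (fails simple typing)
linear ✗ (a type mismatch blocks all five)
affine ✗ (the type mismatch rejects it)
relevant ✗ (not simply typable)
unrestricted ✗ (fails simple typing)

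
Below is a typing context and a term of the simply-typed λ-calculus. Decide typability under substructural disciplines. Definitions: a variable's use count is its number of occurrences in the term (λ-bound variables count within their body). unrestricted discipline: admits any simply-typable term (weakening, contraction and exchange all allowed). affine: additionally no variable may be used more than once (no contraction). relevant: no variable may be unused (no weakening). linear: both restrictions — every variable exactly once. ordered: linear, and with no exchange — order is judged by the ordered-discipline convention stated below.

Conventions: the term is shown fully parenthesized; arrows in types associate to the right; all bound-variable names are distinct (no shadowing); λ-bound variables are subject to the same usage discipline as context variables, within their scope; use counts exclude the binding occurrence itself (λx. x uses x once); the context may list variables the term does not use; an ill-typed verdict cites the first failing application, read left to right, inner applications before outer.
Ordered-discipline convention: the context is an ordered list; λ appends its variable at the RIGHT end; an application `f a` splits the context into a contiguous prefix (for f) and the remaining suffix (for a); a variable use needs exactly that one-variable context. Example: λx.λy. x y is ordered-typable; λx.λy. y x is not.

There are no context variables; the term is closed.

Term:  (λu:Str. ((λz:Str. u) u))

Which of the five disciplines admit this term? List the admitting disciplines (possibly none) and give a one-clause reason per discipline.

accepted by: unrestricted
counts: u [bound]: 2, z [bound]: 0
uses in reading order: u, u
typing: well-typed — term : Str → Str
ordered: ✗ — repeated use of u ×2; unused: z — weakening required
linear: ✗ — repeated use of u ×2; unused: z — weakening required
affine: ✗ — repeated use of u ×2
relevant: ✗ — unused: z — weakening required
unrestricted: ✓ — typability at Str → Str is all that's needed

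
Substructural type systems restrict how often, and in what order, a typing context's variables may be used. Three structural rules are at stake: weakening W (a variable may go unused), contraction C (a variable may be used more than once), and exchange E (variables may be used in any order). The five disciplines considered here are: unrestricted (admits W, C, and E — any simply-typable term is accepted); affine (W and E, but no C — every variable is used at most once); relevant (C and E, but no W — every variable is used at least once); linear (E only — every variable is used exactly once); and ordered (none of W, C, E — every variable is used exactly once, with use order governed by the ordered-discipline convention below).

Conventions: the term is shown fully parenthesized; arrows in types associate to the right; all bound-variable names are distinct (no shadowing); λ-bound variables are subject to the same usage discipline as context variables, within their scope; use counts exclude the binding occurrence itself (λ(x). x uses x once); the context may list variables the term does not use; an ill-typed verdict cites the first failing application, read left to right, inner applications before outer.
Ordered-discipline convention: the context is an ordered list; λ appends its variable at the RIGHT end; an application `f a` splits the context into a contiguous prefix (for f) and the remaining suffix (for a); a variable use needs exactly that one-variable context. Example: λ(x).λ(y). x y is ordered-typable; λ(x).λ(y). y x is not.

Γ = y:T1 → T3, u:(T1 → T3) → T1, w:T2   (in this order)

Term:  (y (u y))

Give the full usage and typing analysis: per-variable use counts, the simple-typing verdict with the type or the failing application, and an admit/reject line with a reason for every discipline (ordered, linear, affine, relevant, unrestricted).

variable uses: y: 2×, u: 1×, w: 0×
left-to-right use order: y, u, y
typing: the term checks, with type T3
ordered: ✗ — uses contraction: y ×2; w left unused
linear: ✗ — uses contraction: y ×2; w left unused
affine: ✗ — uses contraction: y ×2
relevant: ✗ — w left unused
unrestricted: ✓ — well-typed at T3; no restrictions here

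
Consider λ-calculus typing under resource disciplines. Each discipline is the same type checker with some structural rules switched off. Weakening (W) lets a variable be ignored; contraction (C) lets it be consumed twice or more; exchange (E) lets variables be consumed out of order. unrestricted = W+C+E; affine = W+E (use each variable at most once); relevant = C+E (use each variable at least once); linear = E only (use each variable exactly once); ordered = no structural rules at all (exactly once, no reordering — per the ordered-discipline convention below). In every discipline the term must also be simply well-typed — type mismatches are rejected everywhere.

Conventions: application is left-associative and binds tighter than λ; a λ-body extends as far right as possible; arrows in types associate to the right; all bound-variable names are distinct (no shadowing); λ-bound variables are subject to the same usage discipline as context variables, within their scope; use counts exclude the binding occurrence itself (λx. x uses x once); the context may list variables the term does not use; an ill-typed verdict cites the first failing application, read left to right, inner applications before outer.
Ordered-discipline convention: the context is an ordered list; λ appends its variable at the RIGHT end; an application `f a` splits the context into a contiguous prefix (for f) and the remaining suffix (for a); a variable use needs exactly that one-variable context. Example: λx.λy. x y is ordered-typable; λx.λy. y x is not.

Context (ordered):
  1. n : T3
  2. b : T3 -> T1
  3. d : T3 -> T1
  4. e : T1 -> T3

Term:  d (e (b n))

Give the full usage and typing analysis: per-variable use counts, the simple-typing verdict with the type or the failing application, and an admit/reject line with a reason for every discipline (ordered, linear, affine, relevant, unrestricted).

variable uses: n ×1, b ×1, d ×1, e ×1
uses in reading order: d, e, b, n
typing: well-typed at T1
ordered: ✗, no contiguous prefix/suffix split fits d, e, b, n
linear: ✓, each of n, b, d, e used exactly once
affine: ✓, at most one use each (n, b, d, e)
relevant: ✓, none of n, b, d, e goes unused
unrestricted: ✓, type-checks (T1) and nothing is barred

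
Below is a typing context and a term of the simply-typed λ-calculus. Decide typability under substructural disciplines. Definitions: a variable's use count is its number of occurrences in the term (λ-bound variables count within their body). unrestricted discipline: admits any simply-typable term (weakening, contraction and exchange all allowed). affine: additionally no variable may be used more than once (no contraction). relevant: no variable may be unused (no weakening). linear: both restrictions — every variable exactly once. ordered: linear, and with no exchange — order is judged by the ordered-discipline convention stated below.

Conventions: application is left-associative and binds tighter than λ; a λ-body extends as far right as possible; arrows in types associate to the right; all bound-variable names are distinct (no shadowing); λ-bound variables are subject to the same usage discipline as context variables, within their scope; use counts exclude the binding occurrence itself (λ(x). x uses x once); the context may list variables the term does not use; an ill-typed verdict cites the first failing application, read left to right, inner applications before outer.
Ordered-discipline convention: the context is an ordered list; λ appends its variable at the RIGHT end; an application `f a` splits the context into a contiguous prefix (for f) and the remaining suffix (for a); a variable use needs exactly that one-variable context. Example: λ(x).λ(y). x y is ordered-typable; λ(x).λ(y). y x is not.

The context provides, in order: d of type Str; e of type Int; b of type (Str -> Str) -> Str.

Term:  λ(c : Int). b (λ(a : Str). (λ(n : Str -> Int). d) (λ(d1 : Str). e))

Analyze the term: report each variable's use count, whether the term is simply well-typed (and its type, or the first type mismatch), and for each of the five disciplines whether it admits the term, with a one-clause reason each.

use counts: d=1, e=1, b=1, c [bound]=0, a [bound]=0, n [bound]=0, d1 [bound]=0
use order (left to right): b, d, e
typing: ✓ — Int -> Str
ordered: ✗ — c, a, n, d1 never used (weakening)
linear: ✗ — c, a, n, d1 never used (weakening)
affine: ✓ — at most one use each (d, e, b, c, a, n, d1)
relevant: ✗ — c, a, n, d1 never used (weakening)
unrestricted: ✓ — typability at Int -> Str is all that's needed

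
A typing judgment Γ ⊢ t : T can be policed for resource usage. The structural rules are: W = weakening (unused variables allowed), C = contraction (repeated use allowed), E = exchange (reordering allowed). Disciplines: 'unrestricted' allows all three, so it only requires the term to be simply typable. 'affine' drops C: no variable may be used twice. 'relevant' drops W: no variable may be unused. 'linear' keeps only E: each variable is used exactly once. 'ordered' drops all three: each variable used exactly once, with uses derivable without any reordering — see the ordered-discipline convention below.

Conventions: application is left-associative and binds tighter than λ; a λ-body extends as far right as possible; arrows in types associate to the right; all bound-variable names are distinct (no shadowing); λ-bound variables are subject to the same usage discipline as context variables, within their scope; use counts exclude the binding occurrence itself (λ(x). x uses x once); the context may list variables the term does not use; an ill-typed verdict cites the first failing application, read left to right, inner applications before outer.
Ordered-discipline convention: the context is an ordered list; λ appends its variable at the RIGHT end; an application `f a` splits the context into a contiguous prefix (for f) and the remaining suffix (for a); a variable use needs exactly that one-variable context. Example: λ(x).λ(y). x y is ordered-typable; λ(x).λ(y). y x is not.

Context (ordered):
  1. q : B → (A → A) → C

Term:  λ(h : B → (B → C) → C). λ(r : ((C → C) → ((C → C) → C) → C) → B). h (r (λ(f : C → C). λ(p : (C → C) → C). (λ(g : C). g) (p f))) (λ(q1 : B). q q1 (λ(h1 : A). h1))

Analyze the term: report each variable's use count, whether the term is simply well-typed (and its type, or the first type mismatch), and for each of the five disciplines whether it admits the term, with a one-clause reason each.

use counts: q: 1×; h (bound): 1×; r (bound): 1×; f (bound): 1×; p (bound): 1×; g (bound): 1×; q1 (bound): 1×; h1 (bound): 1×
uses in reading order: h, r, g, p, f, q, q1, h1
typing: well-typed at (B → (B → C) → C) → (((C → C) → ((C → C) → C) → C) → B) → C
ordered ✗ (no ordered split (uses run h, r, g, p, f, q, q1, h1))
linear ✓ (q, h, r, f, p, g, q1, h1: one use apiece)
affine ✓ (none of q, h, r, f, p, g, q1, h1 used more than once)
relevant ✓ (every one of q, h, r, f, p, g, q1, h1 appears)
unrestricted ✓ (simply typable at (B → (B → C) → C) → (((C → C) → ((C → C) → C) → C) → B) → C; W, C, E all held)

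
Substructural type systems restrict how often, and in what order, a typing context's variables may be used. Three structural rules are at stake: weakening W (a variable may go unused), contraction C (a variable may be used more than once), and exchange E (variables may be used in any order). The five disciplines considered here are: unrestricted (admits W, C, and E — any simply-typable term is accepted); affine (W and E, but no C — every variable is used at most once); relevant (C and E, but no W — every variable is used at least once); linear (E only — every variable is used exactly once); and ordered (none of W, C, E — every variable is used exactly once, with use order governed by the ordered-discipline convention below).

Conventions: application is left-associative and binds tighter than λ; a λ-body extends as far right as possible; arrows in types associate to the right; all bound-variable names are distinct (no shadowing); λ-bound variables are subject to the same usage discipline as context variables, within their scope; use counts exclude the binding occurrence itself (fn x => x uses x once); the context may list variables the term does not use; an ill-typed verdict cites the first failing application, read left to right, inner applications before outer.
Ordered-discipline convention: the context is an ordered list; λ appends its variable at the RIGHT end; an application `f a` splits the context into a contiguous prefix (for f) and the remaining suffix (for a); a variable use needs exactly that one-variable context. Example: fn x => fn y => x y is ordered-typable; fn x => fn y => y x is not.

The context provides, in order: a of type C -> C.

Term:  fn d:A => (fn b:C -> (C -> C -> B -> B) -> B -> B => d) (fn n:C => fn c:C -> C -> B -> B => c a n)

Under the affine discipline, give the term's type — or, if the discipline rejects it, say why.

not well-typed under affine — the type mismatch rejects it
counts: a: 1, d (bound): 1, b (bound): 0, n (bound): 1, c (bound): 1
order of uses: d, c, a, n
typing: ill-typed: argument of type C -> C where C is required
across the five disciplines: ordered ✗ | linear ✗ | affine ✗ | relevant ✗ | unrestricted ✗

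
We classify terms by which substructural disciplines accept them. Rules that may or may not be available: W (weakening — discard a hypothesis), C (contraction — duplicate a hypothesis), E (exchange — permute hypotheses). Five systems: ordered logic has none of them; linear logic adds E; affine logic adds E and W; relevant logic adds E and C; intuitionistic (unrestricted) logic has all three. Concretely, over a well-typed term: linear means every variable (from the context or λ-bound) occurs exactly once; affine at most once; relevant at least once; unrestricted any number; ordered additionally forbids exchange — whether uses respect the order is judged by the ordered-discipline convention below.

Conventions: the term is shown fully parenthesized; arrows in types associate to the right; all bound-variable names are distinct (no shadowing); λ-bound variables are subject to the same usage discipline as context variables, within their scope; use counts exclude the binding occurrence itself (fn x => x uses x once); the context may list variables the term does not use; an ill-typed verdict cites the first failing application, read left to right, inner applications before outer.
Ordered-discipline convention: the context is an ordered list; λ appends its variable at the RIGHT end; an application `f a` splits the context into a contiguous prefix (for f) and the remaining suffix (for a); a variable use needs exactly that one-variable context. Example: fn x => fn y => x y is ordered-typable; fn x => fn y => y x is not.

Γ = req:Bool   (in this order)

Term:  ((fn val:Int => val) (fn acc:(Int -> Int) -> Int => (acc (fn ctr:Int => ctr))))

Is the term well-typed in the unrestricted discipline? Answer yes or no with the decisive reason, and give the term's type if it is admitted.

no — not simply typable
counts: req: 0; val [bound]: 1; acc [bound]: 1; ctr [bound]: 1
left-to-right use order: val, acc, ctr
typing: ill-typed: an argument ((Int -> Int) -> Int) -> Int mismatches the expected Int
per-discipline verdicts: ordered ✗ · linear ✗ · affine ✗ · relevant ✗ · unrestricted ✗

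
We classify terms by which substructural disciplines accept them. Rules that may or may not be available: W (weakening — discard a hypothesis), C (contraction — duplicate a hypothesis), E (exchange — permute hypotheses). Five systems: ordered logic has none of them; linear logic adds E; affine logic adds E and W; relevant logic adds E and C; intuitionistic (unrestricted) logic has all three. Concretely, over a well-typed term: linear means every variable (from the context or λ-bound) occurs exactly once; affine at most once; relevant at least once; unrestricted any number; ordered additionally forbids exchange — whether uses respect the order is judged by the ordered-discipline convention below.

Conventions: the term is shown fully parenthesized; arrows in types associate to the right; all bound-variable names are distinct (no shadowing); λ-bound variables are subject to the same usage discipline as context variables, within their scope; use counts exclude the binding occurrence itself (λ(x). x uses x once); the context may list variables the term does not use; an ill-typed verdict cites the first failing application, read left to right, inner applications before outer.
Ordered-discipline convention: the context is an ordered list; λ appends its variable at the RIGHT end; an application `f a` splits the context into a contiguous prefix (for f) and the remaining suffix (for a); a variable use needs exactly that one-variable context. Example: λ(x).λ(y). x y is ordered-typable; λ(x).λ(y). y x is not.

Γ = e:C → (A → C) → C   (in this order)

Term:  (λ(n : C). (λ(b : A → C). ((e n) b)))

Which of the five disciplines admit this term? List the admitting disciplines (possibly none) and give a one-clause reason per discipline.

admitted in: ordered, linear, affine, relevant, unrestricted
usage: e ×1; n (bound) ×1; b (bound) ×1
left-to-right use order: e, n, b
typing: ✓ — C → (A → C) → C
ordered: ✓, e, n, b once each; derivable with no W/C/E
linear: ✓, exactly-once usage across e, n, b
affine: ✓, at most one use each (e, n, b)
relevant: ✓, none of e, n, b goes unused
unrestricted: ✓, typability at C → (A → C) → C is all that's needed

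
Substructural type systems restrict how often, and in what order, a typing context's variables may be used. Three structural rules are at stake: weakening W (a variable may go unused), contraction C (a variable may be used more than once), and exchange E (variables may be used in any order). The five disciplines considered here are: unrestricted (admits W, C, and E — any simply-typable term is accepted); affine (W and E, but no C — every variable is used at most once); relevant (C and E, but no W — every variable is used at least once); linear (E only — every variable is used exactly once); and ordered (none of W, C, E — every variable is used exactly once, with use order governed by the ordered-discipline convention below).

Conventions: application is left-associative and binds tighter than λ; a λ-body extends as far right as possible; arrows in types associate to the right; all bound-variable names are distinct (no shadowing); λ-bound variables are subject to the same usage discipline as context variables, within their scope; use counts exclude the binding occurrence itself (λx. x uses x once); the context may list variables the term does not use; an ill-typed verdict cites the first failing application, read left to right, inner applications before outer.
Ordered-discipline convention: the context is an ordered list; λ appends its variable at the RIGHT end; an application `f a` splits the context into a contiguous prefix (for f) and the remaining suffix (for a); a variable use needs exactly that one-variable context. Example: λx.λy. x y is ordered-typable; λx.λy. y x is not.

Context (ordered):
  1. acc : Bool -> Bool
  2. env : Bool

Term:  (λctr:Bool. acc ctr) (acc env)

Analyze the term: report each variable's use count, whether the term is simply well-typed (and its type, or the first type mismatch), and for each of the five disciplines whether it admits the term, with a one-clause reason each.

use counts: acc ×2; env ×1; ctr (bound) ×1
left-to-right use order: acc, ctr, acc, env
typing: well-typed — term : Bool
ordered ✗ (uses contraction: acc ×2)
linear ✗ (uses contraction: acc ×2)
affine ✗ (uses contraction: acc ×2)
relevant ✓ (at least one use each (acc, env, ctr))
unrestricted ✓ (typability at Bool is all that's needed)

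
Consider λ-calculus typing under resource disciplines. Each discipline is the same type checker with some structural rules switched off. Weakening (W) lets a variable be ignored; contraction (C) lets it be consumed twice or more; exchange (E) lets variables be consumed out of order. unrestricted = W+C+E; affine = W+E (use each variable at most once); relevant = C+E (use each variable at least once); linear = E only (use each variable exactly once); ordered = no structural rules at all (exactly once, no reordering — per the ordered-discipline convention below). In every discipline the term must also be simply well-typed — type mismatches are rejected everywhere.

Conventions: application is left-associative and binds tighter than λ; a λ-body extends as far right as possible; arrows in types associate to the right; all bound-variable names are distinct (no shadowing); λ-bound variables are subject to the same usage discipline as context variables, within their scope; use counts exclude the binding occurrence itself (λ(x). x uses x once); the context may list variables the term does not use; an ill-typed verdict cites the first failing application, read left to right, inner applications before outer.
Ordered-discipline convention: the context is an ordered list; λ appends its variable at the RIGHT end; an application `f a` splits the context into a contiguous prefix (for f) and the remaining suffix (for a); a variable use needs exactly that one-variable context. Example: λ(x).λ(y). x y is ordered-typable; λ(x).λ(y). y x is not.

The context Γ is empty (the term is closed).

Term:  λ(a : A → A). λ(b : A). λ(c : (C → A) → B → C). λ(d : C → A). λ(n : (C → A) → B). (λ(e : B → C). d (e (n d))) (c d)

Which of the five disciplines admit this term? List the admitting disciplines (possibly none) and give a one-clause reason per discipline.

admitted in: unrestricted
usage: a (bound): 0×; b (bound): 0×; c (bound): 1×; d (bound): 3×; n (bound): 1×; e (bound): 1×
order of uses: d, e, n, d, c, d
typing: well-typed — term : (A → A) → A → ((C → A) → B → C) → (C → A) → ((C → A) → B) → A
ordered ✗ (uses contraction: d ×3; needs weakening: a, b unused)
linear ✗ (uses contraction: d ×3; needs weakening: a, b unused)
affine ✗ (uses contraction: d ×3)
relevant ✗ (needs weakening: a, b unused)
unrestricted ✓ (simply typable at (A → A) → A → ((C → A) → B → C) → (C → A) → ((C → A) → B) → A; W, C, E all held)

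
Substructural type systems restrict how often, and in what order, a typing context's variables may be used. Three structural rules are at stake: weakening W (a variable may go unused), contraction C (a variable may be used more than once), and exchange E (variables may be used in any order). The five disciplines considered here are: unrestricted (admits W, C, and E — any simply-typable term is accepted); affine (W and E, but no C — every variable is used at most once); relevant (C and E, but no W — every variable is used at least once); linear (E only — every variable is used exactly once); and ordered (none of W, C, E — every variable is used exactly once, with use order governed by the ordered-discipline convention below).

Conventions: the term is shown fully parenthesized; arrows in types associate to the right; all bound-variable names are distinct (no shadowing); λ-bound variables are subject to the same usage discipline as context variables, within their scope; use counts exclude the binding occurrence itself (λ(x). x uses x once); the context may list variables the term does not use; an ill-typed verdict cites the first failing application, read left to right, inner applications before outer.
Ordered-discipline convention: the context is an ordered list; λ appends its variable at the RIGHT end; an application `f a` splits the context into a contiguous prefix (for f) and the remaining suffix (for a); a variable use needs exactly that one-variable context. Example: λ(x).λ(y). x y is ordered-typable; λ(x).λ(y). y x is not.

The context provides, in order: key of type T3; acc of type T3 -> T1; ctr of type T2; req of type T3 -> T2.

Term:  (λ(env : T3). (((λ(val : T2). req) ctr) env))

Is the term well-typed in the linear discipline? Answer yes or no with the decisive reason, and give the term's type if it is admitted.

no — key, acc, val left unused
usage: key: 0; acc: 0; ctr: 1; req: 1; env [bound]: 1; val [bound]: 0
use order (left to right): req, ctr, env
typing: well-typed at T3 -> T2
across the five disciplines: ordered ✗ · linear ✗ · affine ✓ · relevant ✗ · unrestricted ✓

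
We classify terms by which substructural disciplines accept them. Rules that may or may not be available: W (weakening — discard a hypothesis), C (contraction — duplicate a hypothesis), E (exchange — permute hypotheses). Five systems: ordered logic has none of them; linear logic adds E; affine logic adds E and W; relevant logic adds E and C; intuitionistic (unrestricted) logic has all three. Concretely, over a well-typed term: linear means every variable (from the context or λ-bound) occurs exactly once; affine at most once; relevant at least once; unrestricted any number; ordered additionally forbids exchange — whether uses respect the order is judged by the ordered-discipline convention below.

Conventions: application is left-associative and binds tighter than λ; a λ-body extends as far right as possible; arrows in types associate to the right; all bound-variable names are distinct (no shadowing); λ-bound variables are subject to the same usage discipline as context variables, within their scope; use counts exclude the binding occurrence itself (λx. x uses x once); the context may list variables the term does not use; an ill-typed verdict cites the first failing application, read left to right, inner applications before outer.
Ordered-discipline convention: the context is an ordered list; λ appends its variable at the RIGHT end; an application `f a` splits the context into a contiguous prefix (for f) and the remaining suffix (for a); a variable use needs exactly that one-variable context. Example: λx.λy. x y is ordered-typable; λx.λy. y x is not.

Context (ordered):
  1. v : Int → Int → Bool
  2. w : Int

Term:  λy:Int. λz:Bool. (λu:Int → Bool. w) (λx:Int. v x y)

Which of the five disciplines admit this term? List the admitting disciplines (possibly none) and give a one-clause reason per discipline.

accepted by: affine, unrestricted
variable uses: v ×1, w ×1, y (λ-bound) ×1, z (λ-bound) ×0, u (λ-bound) ×0, x (λ-bound) ×1
left-to-right use order: w, v, x, y
typing: ✓ — Int → Bool → Int
ordered ✗ (unused: z, u — weakening required)
linear ✗ (unused: z, u — weakening required)
affine ✓ (no duplicate uses among v, w, y, z, u, x)
relevant ✗ (unused: z, u — weakening required)
unrestricted ✓ (simply typable at Int → Bool → Int; W, C, E all held)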